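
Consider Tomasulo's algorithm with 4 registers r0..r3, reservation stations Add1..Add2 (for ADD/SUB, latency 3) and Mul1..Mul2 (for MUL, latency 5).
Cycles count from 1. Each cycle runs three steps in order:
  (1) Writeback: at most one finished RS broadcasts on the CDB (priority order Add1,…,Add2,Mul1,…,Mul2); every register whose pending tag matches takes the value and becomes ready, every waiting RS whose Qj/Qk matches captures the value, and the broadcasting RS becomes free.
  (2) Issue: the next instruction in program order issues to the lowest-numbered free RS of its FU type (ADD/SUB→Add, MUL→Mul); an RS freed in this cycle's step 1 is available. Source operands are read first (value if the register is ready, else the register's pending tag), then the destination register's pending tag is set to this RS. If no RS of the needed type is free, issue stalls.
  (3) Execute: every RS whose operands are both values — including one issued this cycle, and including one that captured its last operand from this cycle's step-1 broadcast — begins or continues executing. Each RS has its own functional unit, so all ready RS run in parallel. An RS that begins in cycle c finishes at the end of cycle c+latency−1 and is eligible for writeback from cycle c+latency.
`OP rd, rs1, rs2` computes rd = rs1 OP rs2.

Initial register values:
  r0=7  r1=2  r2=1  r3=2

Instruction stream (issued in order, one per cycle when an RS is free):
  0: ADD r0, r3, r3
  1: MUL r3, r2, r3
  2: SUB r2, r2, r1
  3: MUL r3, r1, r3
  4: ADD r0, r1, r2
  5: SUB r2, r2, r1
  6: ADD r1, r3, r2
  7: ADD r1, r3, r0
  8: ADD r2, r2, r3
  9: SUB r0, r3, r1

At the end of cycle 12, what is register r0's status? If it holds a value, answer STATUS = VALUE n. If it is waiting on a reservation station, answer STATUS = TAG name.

STATUS = VALUE 1

cycle 1: issue ADD r0<-Add1 // r0:Add1,r1:2,r2:1,r3:2
cycle 2: issue MUL r3<-Mul1 // r0:Add1,r1:2,r2:1,r3:Mul1
cycle 3: issue SUB r2<-Add2 // r0:Add1,r1:2,r2:Add2,r3:Mul1
cycle 4: CDB Add1=4; issue MUL r3<-Mul2 // r0:4,r1:2,r2:Add2,r3:Mul2
cycle 5: issue ADD r0<-Add1 // r0:Add1,r1:2,r2:Add2,r3:Mul2
cycle 6: CDB Add2=-1; issue SUB r2<-Add2 // r0:Add1,r1:2,r2:Add2,r3:Mul2
cycle 7: CDB Mul1=2; stall // r0:Add1,r1:2,r2:Add2,r3:Mul2
cycle 8: stall // r0:Add1,r1:2,r2:Add2,r3:Mul2
cycle 9: CDB Add1=1; issue ADD r1<-Add1 // r0:1,r1:Add1,r2:Add2,r3:Mul2
cycle 10: CDB Add2=-3; issue ADD r1<-Add2 // r0:1,r1:Add2,r2:-3,r3:Mul2
cycle 11: stall // r0:1,r1:Add2,r2:-3,r3:Mul2
cycle 12: CDB Mul2=4; stall // r0:1,r1:Add2,r2:-3,r3:4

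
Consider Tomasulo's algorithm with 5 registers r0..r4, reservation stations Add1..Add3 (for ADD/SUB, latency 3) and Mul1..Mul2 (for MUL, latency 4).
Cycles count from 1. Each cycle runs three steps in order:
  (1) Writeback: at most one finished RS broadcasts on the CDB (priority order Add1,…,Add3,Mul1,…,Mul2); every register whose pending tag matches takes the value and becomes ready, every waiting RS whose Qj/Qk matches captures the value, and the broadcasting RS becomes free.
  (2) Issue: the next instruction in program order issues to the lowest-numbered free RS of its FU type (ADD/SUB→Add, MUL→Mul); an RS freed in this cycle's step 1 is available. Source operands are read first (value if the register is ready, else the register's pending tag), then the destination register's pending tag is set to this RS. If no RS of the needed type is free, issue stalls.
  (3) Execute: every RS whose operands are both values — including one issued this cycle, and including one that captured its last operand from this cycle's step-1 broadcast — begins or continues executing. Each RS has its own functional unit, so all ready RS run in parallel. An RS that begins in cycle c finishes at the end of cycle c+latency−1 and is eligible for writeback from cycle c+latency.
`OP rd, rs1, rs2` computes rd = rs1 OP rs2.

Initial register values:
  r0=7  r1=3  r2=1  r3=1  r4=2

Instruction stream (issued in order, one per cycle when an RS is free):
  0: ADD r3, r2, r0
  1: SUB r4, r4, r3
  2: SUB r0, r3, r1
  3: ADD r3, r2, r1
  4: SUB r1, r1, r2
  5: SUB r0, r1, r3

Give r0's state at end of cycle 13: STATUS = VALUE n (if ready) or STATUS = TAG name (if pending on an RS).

STATUS = VALUE -2

  c1: issue ADD r3<-Add1  regs: r0:7,r1:3,r2:1,r3:Add1,r4:2
  c2: issue SUB r4<-Add2  regs: r0:7,r1:3,r2:1,r3:Add1,r4:Add2
  c3: issue SUB r0<-Add3  regs: r0:Add3,r1:3,r2:1,r3:Add1,r4:Add2
  c4: CDB Add1=8; issue ADD r3<-Add1  regs: r0:Add3,r1:3,r2:1,r3:Add1,r4:Add2
  c5: stall  regs: r0:Add3,r1:3,r2:1,r3:Add1,r4:Add2
  c6: stall  regs: r0:Add3,r1:3,r2:1,r3:Add1,r4:Add2
  c7: CDB Add1=4; issue SUB r1<-Add1  regs: r0:Add3,r1:Add1,r2:1,r3:4,r4:Add2
  c8: CDB Add2=-6; issue SUB r0<-Add2  regs: r0:Add2,r1:Add1,r2:1,r3:4,r4:-6
  c9: CDB Add3=5  regs: r0:Add2,r1:Add1,r2:1,r3:4,r4:-6
  c10: CDB Add1=2  regs: r0:Add2,r1:2,r2:1,r3:4,r4:-6
  c11: -  regs: r0:Add2,r1:2,r2:1,r3:4,r4:-6
  c12: -  regs: r0:Add2,r1:2,r2:1,r3:4,r4:-6
  c13: CDB Add2=-2  regs: r0:-2,r1:2,r2:1,r3:4,r4:-6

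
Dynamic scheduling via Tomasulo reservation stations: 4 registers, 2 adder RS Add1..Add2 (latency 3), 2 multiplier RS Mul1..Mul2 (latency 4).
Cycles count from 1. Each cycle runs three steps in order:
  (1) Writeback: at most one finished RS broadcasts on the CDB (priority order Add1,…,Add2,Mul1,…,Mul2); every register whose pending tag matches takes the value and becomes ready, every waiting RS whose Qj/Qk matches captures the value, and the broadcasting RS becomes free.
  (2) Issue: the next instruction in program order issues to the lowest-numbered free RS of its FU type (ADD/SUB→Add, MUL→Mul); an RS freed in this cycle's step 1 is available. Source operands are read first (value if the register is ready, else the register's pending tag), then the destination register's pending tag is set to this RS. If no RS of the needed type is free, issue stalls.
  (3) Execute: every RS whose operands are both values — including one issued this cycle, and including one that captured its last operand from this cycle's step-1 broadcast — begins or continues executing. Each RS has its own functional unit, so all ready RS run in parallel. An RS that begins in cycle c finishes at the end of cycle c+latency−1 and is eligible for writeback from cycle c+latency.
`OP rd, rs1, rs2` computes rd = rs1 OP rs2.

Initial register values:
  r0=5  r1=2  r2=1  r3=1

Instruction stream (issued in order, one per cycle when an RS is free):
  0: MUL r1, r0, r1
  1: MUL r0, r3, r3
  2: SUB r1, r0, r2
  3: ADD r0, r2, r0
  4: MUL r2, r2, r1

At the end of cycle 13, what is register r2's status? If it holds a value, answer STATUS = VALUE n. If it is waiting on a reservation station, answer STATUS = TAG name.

STATUS = VALUE 0

  c1: issue MUL r1<-Mul1  regs: r0:5,r1:Mul1,r2:1,r3:1
  c2: issue MUL r0<-Mul2  regs: r0:Mul2,r1:Mul1,r2:1,r3:1
  c3: issue SUB r1<-Add1  regs: r0:Mul2,r1:Add1,r2:1,r3:1
  c4: issue ADD r0<-Add2  regs: r0:Add2,r1:Add1,r2:1,r3:1
  c5: CDB Mul1=10; issue MUL r2<-Mul1  regs: r0:Add2,r1:Add1,r2:Mul1,r3:1
  c6: CDB Mul2=1  regs: r0:Add2,r1:Add1,r2:Mul1,r3:1
  c7: -  regs: r0:Add2,r1:Add1,r2:Mul1,r3:1
  c8: -  regs: r0:Add2,r1:Add1,r2:Mul1,r3:1
  c9: CDB Add1=0  regs: r0:Add2,r1:0,r2:Mul1,r3:1
  c10: CDB Add2=2  regs: r0:2,r1:0,r2:Mul1,r3:1
  c11: -  regs: r0:2,r1:0,r2:Mul1,r3:1
  c12: -  regs: r0:2,r1:0,r2:Mul1,r3:1
  c13: CDB Mul1=0  regs: r0:2,r1:0,r2:0,r3:1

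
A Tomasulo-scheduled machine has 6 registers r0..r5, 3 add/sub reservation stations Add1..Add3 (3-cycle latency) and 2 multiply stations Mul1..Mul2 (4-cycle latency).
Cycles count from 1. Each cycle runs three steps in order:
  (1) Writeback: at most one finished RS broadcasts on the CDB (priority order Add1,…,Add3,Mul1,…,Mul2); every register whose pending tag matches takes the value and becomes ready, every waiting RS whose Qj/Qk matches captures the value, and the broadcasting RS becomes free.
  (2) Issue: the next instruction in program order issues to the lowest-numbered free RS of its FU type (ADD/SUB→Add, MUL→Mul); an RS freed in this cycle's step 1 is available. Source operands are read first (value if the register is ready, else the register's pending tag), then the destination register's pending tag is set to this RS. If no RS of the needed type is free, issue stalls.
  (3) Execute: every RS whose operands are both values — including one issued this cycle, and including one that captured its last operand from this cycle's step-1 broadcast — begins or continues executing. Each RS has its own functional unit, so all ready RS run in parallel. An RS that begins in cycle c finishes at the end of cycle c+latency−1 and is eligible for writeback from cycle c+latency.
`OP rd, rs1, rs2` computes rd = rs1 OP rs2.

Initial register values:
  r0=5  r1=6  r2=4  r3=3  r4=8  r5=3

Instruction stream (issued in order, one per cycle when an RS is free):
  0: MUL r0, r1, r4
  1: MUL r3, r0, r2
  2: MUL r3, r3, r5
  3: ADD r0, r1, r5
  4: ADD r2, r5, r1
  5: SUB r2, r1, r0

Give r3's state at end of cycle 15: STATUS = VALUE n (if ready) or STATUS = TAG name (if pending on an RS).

cycle 1: issue MUL r0<-Mul1 // r0:Mul1,r1:6,r2:4,r3:3,r4:8,r5:3
cycle 2: issue MUL r3<-Mul2 // r0:Mul1,r1:6,r2:4,r3:Mul2,r4:8,r5:3
cycle 3: stall // r0:Mul1,r1:6,r2:4,r3:Mul2,r4:8,r5:3
cycle 4: stall // r0:Mul1,r1:6,r2:4,r3:Mul2,r4:8,r5:3
cycle 5: CDB Mul1=48; issue MUL r3<-Mul1 // r0:48,r1:6,r2:4,r3:Mul1,r4:8,r5:3
cycle 6: issue ADD r0<-Add1 // r0:Add1,r1:6,r2:4,r3:Mul1,r4:8,r5:3
cycle 7: issue ADD r2<-Add2 // r0:Add1,r1:6,r2:Add2,r3:Mul1,r4:8,r5:3
cycle 8: issue SUB r2<-Add3 // r0:Add1,r1:6,r2:Add3,r3:Mul1,r4:8,r5:3
cycle 9: CDB Add1=9 // r0:9,r1:6,r2:Add3,r3:Mul1,r4:8,r5:3
cycle 10: CDB Add2=9 // r0:9,r1:6,r2:Add3,r3:Mul1,r4:8,r5:3
cycle 11: CDB Mul2=192 // r0:9,r1:6,r2:Add3,r3:Mul1,r4:8,r5:3
cycle 12: CDB Add3=-3 // r0:9,r1:6,r2:-3,r3:Mul1,r4:8,r5:3
cycle 13: - // r0:9,r1:6,r2:-3,r3:Mul1,r4:8,r5:3
cycle 14: - // r0:9,r1:6,r2:-3,r3:Mul1,r4:8,r5:3
cycle 15: CDB Mul1=576 // r0:9,r1:6,r2:-3,r3:576,r4:8,r5:3

STATUS = VALUE 576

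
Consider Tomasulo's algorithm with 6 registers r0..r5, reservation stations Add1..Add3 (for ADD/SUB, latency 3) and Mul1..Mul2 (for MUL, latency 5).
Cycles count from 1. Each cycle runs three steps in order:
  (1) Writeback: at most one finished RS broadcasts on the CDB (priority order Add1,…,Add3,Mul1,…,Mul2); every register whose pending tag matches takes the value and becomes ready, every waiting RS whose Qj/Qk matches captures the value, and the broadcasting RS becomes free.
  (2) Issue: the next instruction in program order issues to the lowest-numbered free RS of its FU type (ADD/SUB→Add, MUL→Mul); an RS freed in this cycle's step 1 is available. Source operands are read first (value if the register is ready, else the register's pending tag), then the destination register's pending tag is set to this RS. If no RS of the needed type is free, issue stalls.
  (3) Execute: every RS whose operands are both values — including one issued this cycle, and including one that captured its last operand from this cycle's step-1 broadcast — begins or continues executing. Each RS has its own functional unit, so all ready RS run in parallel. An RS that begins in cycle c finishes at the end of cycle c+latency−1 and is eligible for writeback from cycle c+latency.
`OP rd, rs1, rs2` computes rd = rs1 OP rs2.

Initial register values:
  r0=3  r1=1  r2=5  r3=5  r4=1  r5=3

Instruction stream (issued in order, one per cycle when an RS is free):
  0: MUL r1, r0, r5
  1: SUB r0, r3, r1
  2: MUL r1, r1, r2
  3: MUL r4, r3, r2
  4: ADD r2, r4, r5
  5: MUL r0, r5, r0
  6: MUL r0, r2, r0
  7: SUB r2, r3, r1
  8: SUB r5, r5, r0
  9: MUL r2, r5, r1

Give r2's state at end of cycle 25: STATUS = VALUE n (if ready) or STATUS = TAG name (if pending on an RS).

cycle 1: issue MUL r1<-Mul1 // r0:3,r1:Mul1,r2:5,r3:5,r4:1,r5:3
cycle 2: issue SUB r0<-Add1 // r0:Add1,r1:Mul1,r2:5,r3:5,r4:1,r5:3
cycle 3: issue MUL r1<-Mul2 // r0:Add1,r1:Mul2,r2:5,r3:5,r4:1,r5:3
cycle 4: stall // r0:Add1,r1:Mul2,r2:5,r3:5,r4:1,r5:3
cycle 5: stall // r0:Add1,r1:Mul2,r2:5,r3:5,r4:1,r5:3
cycle 6: CDB Mul1=9; issue MUL r4<-Mul1 // r0:Add1,r1:Mul2,r2:5,r3:5,r4:Mul1,r5:3
cycle 7: issue ADD r2<-Add2 // r0:Add1,r1:Mul2,r2:Add2,r3:5,r4:Mul1,r5:3
cycle 8: stall // r0:Add1,r1:Mul2,r2:Add2,r3:5,r4:Mul1,r5:3
cycle 9: CDB Add1=-4; stall // r0:-4,r1:Mul2,r2:Add2,r3:5,r4:Mul1,r5:3
cycle 10: stall // r0:-4,r1:Mul2,r2:Add2,r3:5,r4:Mul1,r5:3
cycle 11: CDB Mul1=25; issue MUL r0<-Mul1 // r0:Mul1,r1:Mul2,r2:Add2,r3:5,r4:25,r5:3
cycle 12: CDB Mul2=45; issue MUL r0<-Mul2 // r0:Mul2,r1:45,r2:Add2,r3:5,r4:25,r5:3
cycle 13: issue SUB r2<-Add1 // r0:Mul2,r1:45,r2:Add1,r3:5,r4:25,r5:3
cycle 14: CDB Add2=28; issue SUB r5<-Add2 // r0:Mul2,r1:45,r2:Add1,r3:5,r4:25,r5:Add2
cycle 15: stall // r0:Mul2,r1:45,r2:Add1,r3:5,r4:25,r5:Add2
cycle 16: CDB Add1=-40; stall // r0:Mul2,r1:45,r2:-40,r3:5,r4:25,r5:Add2
cycle 17: CDB Mul1=-12; issue MUL r2<-Mul1 // r0:Mul2,r1:45,r2:Mul1,r3:5,r4:25,r5:Add2
cycle 18: - // r0:Mul2,r1:45,r2:Mul1,r3:5,r4:25,r5:Add2
cycle 19: - // r0:Mul2,r1:45,r2:Mul1,r3:5,r4:25,r5:Add2
cycle 20: - // r0:Mul2,r1:45,r2:Mul1,r3:5,r4:25,r5:Add2
cycle 21: - // r0:Mul2,r1:45,r2:Mul1,r3:5,r4:25,r5:Add2
cycle 22: CDB Mul2=-336 // r0:-336,r1:45,r2:Mul1,r3:5,r4:25,r5:Add2
cycle 23: - // r0:-336,r1:45,r2:Mul1,r3:5,r4:25,r5:Add2
cycle 24: - // r0:-336,r1:45,r2:Mul1,r3:5,r4:25,r5:Add2
cycle 25: CDB Add2=339 // r0:-336,r1:45,r2:Mul1,r3:5,r4:25,r5:339

STATUS = TAG Mul1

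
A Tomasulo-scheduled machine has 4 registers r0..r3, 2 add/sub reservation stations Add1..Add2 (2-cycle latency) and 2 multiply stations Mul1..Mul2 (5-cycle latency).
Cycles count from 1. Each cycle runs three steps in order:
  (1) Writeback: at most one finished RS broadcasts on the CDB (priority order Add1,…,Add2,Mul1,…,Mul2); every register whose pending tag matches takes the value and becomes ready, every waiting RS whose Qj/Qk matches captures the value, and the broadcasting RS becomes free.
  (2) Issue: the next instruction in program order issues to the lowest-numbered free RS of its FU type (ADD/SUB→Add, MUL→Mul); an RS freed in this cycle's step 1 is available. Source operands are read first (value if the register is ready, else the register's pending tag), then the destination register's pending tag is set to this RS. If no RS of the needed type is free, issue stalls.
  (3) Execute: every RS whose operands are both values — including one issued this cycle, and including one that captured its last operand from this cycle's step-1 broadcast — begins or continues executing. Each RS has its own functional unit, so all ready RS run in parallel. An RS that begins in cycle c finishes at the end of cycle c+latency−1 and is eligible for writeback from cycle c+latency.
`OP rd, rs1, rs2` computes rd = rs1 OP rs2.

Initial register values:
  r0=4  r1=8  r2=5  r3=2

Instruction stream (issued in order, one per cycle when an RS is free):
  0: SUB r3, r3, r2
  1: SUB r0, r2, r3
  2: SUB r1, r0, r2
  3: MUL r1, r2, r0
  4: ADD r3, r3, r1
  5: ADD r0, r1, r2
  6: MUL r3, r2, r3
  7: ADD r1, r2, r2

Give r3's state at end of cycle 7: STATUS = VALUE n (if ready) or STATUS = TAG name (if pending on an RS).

c1: issue SUB r3<-Add1 | r0:4,r1:8,r2:5,r3:Add1
c2: issue SUB r0<-Add2 | r0:Add2,r1:8,r2:5,r3:Add1
c3: CDB Add1=-3; issue SUB r1<-Add1 | r0:Add2,r1:Add1,r2:5,r3:-3
c4: issue MUL r1<-Mul1 | r0:Add2,r1:Mul1,r2:5,r3:-3
c5: CDB Add2=8; issue ADD r3<-Add2 | r0:8,r1:Mul1,r2:5,r3:Add2
c6: stall | r0:8,r1:Mul1,r2:5,r3:Add2
c7: CDB Add1=3; issue ADD r0<-Add1 | r0:Add1,r1:Mul1,r2:5,r3:Add2

STATUS = TAG Add2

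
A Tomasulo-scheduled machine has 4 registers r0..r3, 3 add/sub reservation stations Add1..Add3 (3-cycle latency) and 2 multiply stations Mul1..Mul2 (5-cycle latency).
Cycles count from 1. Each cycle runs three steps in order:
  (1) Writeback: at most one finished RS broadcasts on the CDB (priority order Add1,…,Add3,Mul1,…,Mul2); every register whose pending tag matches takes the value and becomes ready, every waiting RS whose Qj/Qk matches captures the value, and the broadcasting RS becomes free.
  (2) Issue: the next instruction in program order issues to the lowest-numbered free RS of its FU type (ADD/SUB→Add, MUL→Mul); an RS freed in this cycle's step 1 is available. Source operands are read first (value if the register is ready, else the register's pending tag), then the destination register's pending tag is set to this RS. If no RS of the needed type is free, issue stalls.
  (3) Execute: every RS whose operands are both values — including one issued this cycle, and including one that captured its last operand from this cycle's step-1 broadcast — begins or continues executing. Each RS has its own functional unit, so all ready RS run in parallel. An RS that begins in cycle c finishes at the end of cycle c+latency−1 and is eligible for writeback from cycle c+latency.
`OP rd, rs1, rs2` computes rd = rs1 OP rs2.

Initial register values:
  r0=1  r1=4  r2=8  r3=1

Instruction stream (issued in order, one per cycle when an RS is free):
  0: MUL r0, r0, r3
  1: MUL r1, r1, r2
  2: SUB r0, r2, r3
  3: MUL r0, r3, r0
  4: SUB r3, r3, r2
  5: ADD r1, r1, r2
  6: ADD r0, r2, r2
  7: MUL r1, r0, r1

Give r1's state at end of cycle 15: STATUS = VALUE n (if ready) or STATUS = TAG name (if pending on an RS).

STATUS = TAG Mul2

cycle 1: issue MUL r0<-Mul1 // r0:Mul1,r1:4,r2:8,r3:1
cycle 2: issue MUL r1<-Mul2 // r0:Mul1,r1:Mul2,r2:8,r3:1
cycle 3: issue SUB r0<-Add1 // r0:Add1,r1:Mul2,r2:8,r3:1
cycle 4: stall // r0:Add1,r1:Mul2,r2:8,r3:1
cycle 5: stall // r0:Add1,r1:Mul2,r2:8,r3:1
cycle 6: CDB Add1=7; stall // r0:7,r1:Mul2,r2:8,r3:1
cycle 7: CDB Mul1=1; issue MUL r0<-Mul1 // r0:Mul1,r1:Mul2,r2:8,r3:1
cycle 8: CDB Mul2=32; issue SUB r3<-Add1 // r0:Mul1,r1:32,r2:8,r3:Add1
cycle 9: issue ADD r1<-Add2 // r0:Mul1,r1:Add2,r2:8,r3:Add1
cycle 10: issue ADD r0<-Add3 // r0:Add3,r1:Add2,r2:8,r3:Add1
cycle 11: CDB Add1=-7; issue MUL r1<-Mul2 // r0:Add3,r1:Mul2,r2:8,r3:-7
cycle 12: CDB Add2=40 // r0:Add3,r1:Mul2,r2:8,r3:-7
cycle 13: CDB Add3=16 // r0:16,r1:Mul2,r2:8,r3:-7
cycle 14: CDB Mul1=7 // r0:16,r1:Mul2,r2:8,r3:-7
cycle 15: - // r0:16,r1:Mul2,r2:8,r3:-7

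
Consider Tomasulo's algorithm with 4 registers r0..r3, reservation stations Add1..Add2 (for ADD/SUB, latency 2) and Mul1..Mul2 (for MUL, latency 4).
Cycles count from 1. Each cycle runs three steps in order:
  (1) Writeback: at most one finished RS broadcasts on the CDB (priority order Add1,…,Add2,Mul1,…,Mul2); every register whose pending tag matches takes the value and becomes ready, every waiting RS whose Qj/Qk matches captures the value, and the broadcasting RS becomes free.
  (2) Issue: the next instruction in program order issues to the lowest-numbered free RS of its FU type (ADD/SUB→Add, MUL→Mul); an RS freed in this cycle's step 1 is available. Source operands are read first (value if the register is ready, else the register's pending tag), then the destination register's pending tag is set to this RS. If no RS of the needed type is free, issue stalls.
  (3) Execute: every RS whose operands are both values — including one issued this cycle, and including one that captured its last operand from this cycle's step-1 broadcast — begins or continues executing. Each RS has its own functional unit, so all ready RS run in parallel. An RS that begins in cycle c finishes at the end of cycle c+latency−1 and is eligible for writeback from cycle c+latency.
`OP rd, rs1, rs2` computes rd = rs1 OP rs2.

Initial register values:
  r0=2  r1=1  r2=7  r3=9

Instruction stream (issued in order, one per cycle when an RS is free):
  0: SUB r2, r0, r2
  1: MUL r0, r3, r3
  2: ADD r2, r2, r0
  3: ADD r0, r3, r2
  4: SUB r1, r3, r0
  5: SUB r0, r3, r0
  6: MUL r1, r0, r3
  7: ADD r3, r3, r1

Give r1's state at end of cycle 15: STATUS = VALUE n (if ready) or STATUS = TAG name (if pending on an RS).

STATUS = TAG Mul1

  c1: issue SUB r2<-Add1  regs: r0:2,r1:1,r2:Add1,r3:9
  c2: issue MUL r0<-Mul1  regs: r0:Mul1,r1:1,r2:Add1,r3:9
  c3: CDB Add1=-5; issue ADD r2<-Add1  regs: r0:Mul1,r1:1,r2:Add1,r3:9
  c4: issue ADD r0<-Add2  regs: r0:Add2,r1:1,r2:Add1,r3:9
  c5: stall  regs: r0:Add2,r1:1,r2:Add1,r3:9
  c6: CDB Mul1=81; stall  regs: r0:Add2,r1:1,r2:Add1,r3:9
  c7: stall  regs: r0:Add2,r1:1,r2:Add1,r3:9
  c8: CDB Add1=76; issue SUB r1<-Add1  regs: r0:Add2,r1:Add1,r2:76,r3:9
  c9: stall  regs: r0:Add2,r1:Add1,r2:76,r3:9
  c10: CDB Add2=85; issue SUB r0<-Add2  regs: r0:Add2,r1:Add1,r2:76,r3:9
  c11: issue MUL r1<-Mul1  regs: r0:Add2,r1:Mul1,r2:76,r3:9
  c12: CDB Add1=-76; issue ADD r3<-Add1  regs: r0:Add2,r1:Mul1,r2:76,r3:Add1
  c13: CDB Add2=-76  regs: r0:-76,r1:Mul1,r2:76,r3:Add1
  c14: -  regs: r0:-76,r1:Mul1,r2:76,r3:Add1
  c15: -  regs: r0:-76,r1:Mul1,r2:76,r3:Add1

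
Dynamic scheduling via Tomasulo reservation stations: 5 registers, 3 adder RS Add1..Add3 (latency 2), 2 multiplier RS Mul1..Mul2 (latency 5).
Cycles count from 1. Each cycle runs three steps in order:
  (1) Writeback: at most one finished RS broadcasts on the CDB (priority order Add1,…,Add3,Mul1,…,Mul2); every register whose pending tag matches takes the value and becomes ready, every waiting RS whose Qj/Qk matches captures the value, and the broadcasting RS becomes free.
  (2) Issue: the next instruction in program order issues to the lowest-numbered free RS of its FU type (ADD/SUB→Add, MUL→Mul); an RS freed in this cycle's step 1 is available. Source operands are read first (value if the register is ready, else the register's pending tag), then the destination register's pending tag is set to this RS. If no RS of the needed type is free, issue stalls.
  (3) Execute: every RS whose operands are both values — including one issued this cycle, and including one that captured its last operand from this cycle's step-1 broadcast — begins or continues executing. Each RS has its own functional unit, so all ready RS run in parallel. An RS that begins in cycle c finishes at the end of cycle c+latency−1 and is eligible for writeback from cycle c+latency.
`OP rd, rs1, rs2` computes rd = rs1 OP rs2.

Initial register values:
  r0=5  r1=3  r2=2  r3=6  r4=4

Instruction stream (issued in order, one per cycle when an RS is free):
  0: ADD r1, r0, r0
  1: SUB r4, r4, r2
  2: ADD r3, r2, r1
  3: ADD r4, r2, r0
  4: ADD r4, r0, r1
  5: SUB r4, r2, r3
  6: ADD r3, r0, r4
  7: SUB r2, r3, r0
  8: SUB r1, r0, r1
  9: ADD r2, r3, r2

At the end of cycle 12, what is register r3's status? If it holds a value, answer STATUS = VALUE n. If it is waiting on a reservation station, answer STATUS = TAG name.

cycle 1: issue ADD r1<-Add1 // r0:5,r1:Add1,r2:2,r3:6,r4:4
cycle 2: issue SUB r4<-Add2 // r0:5,r1:Add1,r2:2,r3:6,r4:Add2
cycle 3: CDB Add1=10; issue ADD r3<-Add1 // r0:5,r1:10,r2:2,r3:Add1,r4:Add2
cycle 4: CDB Add2=2; issue ADD r4<-Add2 // r0:5,r1:10,r2:2,r3:Add1,r4:Add2
cycle 5: CDB Add1=12; issue ADD r4<-Add1 // r0:5,r1:10,r2:2,r3:12,r4:Add1
cycle 6: CDB Add2=7; issue SUB r4<-Add2 // r0:5,r1:10,r2:2,r3:12,r4:Add2
cycle 7: CDB Add1=15; issue ADD r3<-Add1 // r0:5,r1:10,r2:2,r3:Add1,r4:Add2
cycle 8: CDB Add2=-10; issue SUB r2<-Add2 // r0:5,r1:10,r2:Add2,r3:Add1,r4:-10
cycle 9: issue SUB r1<-Add3 // r0:5,r1:Add3,r2:Add2,r3:Add1,r4:-10
cycle 10: CDB Add1=-5; issue ADD r2<-Add1 // r0:5,r1:Add3,r2:Add1,r3:-5,r4:-10
cycle 11: CDB Add3=-5 // r0:5,r1:-5,r2:Add1,r3:-5,r4:-10
cycle 12: CDB Add2=-10 // r0:5,r1:-5,r2:Add1,r3:-5,r4:-10

STATUS = VALUE -5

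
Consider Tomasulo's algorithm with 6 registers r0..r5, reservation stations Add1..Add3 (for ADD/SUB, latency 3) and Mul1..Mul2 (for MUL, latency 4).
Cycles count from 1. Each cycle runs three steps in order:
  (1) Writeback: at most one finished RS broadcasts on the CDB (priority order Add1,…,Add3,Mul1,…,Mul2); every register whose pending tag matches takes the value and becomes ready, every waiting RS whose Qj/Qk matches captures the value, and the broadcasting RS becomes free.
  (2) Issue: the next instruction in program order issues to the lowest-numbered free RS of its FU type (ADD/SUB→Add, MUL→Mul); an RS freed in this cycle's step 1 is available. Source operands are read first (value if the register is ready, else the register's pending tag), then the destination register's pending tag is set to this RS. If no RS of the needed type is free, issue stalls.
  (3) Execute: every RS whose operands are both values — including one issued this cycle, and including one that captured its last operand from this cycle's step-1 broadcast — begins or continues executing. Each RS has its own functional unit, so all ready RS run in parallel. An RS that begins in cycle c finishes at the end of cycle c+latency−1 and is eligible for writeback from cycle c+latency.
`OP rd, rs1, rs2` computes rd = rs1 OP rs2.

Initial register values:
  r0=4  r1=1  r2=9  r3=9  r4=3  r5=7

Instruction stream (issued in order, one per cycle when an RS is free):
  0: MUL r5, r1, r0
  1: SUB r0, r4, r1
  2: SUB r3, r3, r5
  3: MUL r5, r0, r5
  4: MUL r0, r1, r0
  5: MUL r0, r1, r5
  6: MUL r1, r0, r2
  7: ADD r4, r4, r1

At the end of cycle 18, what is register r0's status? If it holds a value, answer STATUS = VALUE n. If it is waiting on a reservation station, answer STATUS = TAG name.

c1: issue MUL r5<-Mul1 | r0:4,r1:1,r2:9,r3:9,r4:3,r5:Mul1
c2: issue SUB r0<-Add1 | r0:Add1,r1:1,r2:9,r3:9,r4:3,r5:Mul1
c3: issue SUB r3<-Add2 | r0:Add1,r1:1,r2:9,r3:Add2,r4:3,r5:Mul1
c4: issue MUL r5<-Mul2 | r0:Add1,r1:1,r2:9,r3:Add2,r4:3,r5:Mul2
c5: CDB Add1=2; stall | r0:2,r1:1,r2:9,r3:Add2,r4:3,r5:Mul2
c6: CDB Mul1=4; issue MUL r0<-Mul1 | r0:Mul1,r1:1,r2:9,r3:Add2,r4:3,r5:Mul2
c7: stall | r0:Mul1,r1:1,r2:9,r3:Add2,r4:3,r5:Mul2
c8: stall | r0:Mul1,r1:1,r2:9,r3:Add2,r4:3,r5:Mul2
c9: CDB Add2=5; stall | r0:Mul1,r1:1,r2:9,r3:5,r4:3,r5:Mul2
c10: CDB Mul1=2; issue MUL r0<-Mul1 | r0:Mul1,r1:1,r2:9,r3:5,r4:3,r5:Mul2
c11: CDB Mul2=8; issue MUL r1<-Mul2 | r0:Mul1,r1:Mul2,r2:9,r3:5,r4:3,r5:8
c12: issue ADD r4<-Add1 | r0:Mul1,r1:Mul2,r2:9,r3:5,r4:Add1,r5:8
c13: - | r0:Mul1,r1:Mul2,r2:9,r3:5,r4:Add1,r5:8
c14: - | r0:Mul1,r1:Mul2,r2:9,r3:5,r4:Add1,r5:8
c15: CDB Mul1=8 | r0:8,r1:Mul2,r2:9,r3:5,r4:Add1,r5:8
c16: - | r0:8,r1:Mul2,r2:9,r3:5,r4:Add1,r5:8
c17: - | r0:8,r1:Mul2,r2:9,r3:5,r4:Add1,r5:8
c18: - | r0:8,r1:Mul2,r2:9,r3:5,r4:Add1,r5:8

STATUS = VALUE 8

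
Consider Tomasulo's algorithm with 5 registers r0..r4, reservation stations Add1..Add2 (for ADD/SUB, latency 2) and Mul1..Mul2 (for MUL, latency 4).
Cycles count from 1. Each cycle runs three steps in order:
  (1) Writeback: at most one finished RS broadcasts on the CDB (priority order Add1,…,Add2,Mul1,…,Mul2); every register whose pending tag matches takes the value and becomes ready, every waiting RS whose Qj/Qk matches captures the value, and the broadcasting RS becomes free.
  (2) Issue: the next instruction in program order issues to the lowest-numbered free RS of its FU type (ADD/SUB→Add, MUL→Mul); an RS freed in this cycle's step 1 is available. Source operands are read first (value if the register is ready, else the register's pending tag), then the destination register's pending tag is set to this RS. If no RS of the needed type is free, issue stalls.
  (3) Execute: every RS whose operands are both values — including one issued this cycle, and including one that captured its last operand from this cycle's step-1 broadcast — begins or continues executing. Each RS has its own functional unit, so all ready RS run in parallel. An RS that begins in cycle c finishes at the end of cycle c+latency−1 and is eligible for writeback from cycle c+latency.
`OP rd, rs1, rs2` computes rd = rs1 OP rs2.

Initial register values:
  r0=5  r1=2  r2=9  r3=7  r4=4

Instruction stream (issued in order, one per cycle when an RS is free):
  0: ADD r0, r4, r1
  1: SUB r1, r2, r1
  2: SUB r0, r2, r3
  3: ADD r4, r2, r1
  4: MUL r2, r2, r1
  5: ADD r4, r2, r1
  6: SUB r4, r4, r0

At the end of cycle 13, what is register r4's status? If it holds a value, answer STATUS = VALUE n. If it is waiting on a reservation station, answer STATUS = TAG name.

STATUS = VALUE 68

  c1: issue ADD r0<-Add1  regs: r0:Add1,r1:2,r2:9,r3:7,r4:4
  c2: issue SUB r1<-Add2  regs: r0:Add1,r1:Add2,r2:9,r3:7,r4:4
  c3: CDB Add1=6; issue SUB r0<-Add1  regs: r0:Add1,r1:Add2,r2:9,r3:7,r4:4
  c4: CDB Add2=7; issue ADD r4<-Add2  regs: r0:Add1,r1:7,r2:9,r3:7,r4:Add2
  c5: CDB Add1=2; issue MUL r2<-Mul1  regs: r0:2,r1:7,r2:Mul1,r3:7,r4:Add2
  c6: CDB Add2=16; issue ADD r4<-Add1  regs: r0:2,r1:7,r2:Mul1,r3:7,r4:Add1
  c7: issue SUB r4<-Add2  regs: r0:2,r1:7,r2:Mul1,r3:7,r4:Add2
  c8: -  regs: r0:2,r1:7,r2:Mul1,r3:7,r4:Add2
  c9: CDB Mul1=63  regs: r0:2,r1:7,r2:63,r3:7,r4:Add2
  c10: -  regs: r0:2,r1:7,r2:63,r3:7,r4:Add2
  c11: CDB Add1=70  regs: r0:2,r1:7,r2:63,r3:7,r4:Add2
  c12: -  regs: r0:2,r1:7,r2:63,r3:7,r4:Add2
  c13: CDB Add2=68  regs: r0:2,r1:7,r2:63,r3:7,r4:68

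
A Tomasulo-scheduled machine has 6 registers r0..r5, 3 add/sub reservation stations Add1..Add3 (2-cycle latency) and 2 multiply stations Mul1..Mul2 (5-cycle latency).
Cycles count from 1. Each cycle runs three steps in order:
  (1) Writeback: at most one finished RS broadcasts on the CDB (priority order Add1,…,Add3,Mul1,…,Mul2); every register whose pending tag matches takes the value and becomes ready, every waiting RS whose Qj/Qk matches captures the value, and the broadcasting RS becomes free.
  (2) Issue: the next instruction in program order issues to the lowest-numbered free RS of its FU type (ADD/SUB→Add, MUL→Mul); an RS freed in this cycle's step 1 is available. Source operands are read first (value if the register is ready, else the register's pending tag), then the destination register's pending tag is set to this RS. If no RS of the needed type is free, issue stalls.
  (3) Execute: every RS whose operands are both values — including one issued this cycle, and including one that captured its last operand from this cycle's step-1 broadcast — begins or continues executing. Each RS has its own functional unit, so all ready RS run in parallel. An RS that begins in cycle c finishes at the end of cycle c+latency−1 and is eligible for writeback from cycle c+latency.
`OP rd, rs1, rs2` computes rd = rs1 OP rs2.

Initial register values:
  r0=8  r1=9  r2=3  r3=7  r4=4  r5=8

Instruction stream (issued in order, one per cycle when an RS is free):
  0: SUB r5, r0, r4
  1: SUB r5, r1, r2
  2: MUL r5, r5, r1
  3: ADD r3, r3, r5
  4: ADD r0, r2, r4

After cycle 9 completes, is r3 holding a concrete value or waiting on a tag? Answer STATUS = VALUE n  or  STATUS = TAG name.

c1: issue SUB r5<-Add1 | r0:8,r1:9,r2:3,r3:7,r4:4,r5:Add1
c2: issue SUB r5<-Add2 | r0:8,r1:9,r2:3,r3:7,r4:4,r5:Add2
c3: CDB Add1=4; issue MUL r5<-Mul1 | r0:8,r1:9,r2:3,r3:7,r4:4,r5:Mul1
c4: CDB Add2=6; issue ADD r3<-Add1 | r0:8,r1:9,r2:3,r3:Add1,r4:4,r5:Mul1
c5: issue ADD r0<-Add2 | r0:Add2,r1:9,r2:3,r3:Add1,r4:4,r5:Mul1
c6: - | r0:Add2,r1:9,r2:3,r3:Add1,r4:4,r5:Mul1
c7: CDB Add2=7 | r0:7,r1:9,r2:3,r3:Add1,r4:4,r5:Mul1
c8: - | r0:7,r1:9,r2:3,r3:Add1,r4:4,r5:Mul1
c9: CDB Mul1=54 | r0:7,r1:9,r2:3,r3:Add1,r4:4,r5:54

STATUS = TAG Add1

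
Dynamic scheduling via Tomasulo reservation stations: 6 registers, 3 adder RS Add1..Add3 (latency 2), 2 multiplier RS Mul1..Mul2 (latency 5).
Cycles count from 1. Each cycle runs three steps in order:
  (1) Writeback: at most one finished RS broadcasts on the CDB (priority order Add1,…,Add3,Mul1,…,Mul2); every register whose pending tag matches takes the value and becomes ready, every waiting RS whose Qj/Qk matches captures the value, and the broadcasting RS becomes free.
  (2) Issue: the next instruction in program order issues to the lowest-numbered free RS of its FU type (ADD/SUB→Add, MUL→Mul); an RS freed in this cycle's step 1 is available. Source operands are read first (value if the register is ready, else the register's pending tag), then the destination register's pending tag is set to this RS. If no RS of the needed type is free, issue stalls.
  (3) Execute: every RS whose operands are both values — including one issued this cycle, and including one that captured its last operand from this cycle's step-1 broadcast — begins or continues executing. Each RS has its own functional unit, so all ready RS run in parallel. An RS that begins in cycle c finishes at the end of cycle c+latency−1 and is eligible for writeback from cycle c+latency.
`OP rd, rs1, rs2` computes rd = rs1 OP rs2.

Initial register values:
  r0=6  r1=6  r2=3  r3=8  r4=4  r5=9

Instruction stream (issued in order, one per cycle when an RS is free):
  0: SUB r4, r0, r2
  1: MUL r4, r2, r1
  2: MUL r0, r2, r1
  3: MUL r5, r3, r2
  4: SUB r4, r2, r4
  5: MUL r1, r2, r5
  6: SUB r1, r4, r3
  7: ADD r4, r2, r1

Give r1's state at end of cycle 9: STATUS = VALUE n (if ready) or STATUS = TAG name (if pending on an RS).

STATUS = TAG Mul2

c1: issue SUB r4<-Add1 | r0:6,r1:6,r2:3,r3:8,r4:Add1,r5:9
c2: issue MUL r4<-Mul1 | r0:6,r1:6,r2:3,r3:8,r4:Mul1,r5:9
c3: CDB Add1=3; issue MUL r0<-Mul2 | r0:Mul2,r1:6,r2:3,r3:8,r4:Mul1,r5:9
c4: stall | r0:Mul2,r1:6,r2:3,r3:8,r4:Mul1,r5:9
c5: stall | r0:Mul2,r1:6,r2:3,r3:8,r4:Mul1,r5:9
c6: stall | r0:Mul2,r1:6,r2:3,r3:8,r4:Mul1,r5:9
c7: CDB Mul1=18; issue MUL r5<-Mul1 | r0:Mul2,r1:6,r2:3,r3:8,r4:18,r5:Mul1
c8: CDB Mul2=18; issue SUB r4<-Add1 | r0:18,r1:6,r2:3,r3:8,r4:Add1,r5:Mul1
c9: issue MUL r1<-Mul2 | r0:18,r1:Mul2,r2:3,r3:8,r4:Add1,r5:Mul1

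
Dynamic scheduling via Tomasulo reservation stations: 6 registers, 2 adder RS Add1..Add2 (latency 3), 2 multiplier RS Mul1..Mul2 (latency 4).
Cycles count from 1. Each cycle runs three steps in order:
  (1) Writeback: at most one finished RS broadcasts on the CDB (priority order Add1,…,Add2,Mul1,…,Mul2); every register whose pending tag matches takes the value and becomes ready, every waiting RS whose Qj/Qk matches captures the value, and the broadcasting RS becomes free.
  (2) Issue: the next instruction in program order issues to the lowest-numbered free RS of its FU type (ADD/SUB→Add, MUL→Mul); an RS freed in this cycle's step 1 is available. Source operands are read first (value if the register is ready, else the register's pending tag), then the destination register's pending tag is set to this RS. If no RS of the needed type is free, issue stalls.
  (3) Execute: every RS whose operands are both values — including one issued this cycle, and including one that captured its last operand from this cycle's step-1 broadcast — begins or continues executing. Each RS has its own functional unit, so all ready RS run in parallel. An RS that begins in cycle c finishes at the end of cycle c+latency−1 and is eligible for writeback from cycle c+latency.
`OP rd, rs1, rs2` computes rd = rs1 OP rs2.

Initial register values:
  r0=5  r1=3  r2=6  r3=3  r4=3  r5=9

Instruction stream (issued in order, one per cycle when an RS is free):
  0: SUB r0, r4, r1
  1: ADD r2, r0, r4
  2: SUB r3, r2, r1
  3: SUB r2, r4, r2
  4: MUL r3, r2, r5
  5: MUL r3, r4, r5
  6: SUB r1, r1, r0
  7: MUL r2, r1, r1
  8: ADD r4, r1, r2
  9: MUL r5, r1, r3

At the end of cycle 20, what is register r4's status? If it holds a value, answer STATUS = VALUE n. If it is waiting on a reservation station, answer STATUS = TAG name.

STATUS = TAG Add1

  c1: issue SUB r0<-Add1  regs: r0:Add1,r1:3,r2:6,r3:3,r4:3,r5:9
  c2: issue ADD r2<-Add2  regs: r0:Add1,r1:3,r2:Add2,r3:3,r4:3,r5:9
  c3: stall  regs: r0:Add1,r1:3,r2:Add2,r3:3,r4:3,r5:9
  c4: CDB Add1=0; issue SUB r3<-Add1  regs: r0:0,r1:3,r2:Add2,r3:Add1,r4:3,r5:9
  c5: stall  regs: r0:0,r1:3,r2:Add2,r3:Add1,r4:3,r5:9
  c6: stall  regs: r0:0,r1:3,r2:Add2,r3:Add1,r4:3,r5:9
  c7: CDB Add2=3; issue SUB r2<-Add2  regs: r0:0,r1:3,r2:Add2,r3:Add1,r4:3,r5:9
  c8: issue MUL r3<-Mul1  regs: r0:0,r1:3,r2:Add2,r3:Mul1,r4:3,r5:9
  c9: issue MUL r3<-Mul2  regs: r0:0,r1:3,r2:Add2,r3:Mul2,r4:3,r5:9
  c10: CDB Add1=0; issue SUB r1<-Add1  regs: r0:0,r1:Add1,r2:Add2,r3:Mul2,r4:3,r5:9
  c11: CDB Add2=0; stall  regs: r0:0,r1:Add1,r2:0,r3:Mul2,r4:3,r5:9
  c12: stall  regs: r0:0,r1:Add1,r2:0,r3:Mul2,r4:3,r5:9
  c13: CDB Add1=3; stall  regs: r0:0,r1:3,r2:0,r3:Mul2,r4:3,r5:9
  c14: CDB Mul2=27; issue MUL r2<-Mul2  regs: r0:0,r1:3,r2:Mul2,r3:27,r4:3,r5:9
  c15: CDB Mul1=0; issue ADD r4<-Add1  regs: r0:0,r1:3,r2:Mul2,r3:27,r4:Add1,r5:9
  c16: issue MUL r5<-Mul1  regs: r0:0,r1:3,r2:Mul2,r3:27,r4:Add1,r5:Mul1
  c17: -  regs: r0:0,r1:3,r2:Mul2,r3:27,r4:Add1,r5:Mul1
  c18: CDB Mul2=9  regs: r0:0,r1:3,r2:9,r3:27,r4:Add1,r5:Mul1
  c19: -  regs: r0:0,r1:3,r2:9,r3:27,r4:Add1,r5:Mul1
  c20: CDB Mul1=81  regs: r0:0,r1:3,r2:9,r3:27,r4:Add1,r5:81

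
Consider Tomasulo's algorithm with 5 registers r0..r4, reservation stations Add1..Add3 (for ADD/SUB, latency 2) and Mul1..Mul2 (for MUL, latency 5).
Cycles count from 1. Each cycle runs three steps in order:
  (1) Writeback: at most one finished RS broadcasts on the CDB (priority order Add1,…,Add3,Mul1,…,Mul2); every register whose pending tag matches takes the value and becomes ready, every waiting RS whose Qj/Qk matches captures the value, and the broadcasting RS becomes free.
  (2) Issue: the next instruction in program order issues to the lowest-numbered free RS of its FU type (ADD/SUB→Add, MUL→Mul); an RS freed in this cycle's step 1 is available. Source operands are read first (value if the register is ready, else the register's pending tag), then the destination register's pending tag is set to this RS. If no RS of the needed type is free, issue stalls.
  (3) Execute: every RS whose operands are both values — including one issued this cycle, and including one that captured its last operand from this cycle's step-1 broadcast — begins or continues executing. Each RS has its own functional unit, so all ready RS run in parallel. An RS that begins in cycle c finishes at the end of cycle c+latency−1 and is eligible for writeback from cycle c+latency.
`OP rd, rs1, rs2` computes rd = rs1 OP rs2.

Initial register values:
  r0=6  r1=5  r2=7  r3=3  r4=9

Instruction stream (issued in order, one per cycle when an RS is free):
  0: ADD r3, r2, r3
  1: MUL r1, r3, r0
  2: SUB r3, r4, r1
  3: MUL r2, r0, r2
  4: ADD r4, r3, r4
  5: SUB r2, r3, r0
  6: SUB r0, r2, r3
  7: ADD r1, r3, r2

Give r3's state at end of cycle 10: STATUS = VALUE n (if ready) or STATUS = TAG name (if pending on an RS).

STATUS = VALUE -51

cycle 1: issue ADD r3<-Add1 // r0:6,r1:5,r2:7,r3:Add1,r4:9
cycle 2: issue MUL r1<-Mul1 // r0:6,r1:Mul1,r2:7,r3:Add1,r4:9
cycle 3: CDB Add1=10; issue SUB r3<-Add1 // r0:6,r1:Mul1,r2:7,r3:Add1,r4:9
cycle 4: issue MUL r2<-Mul2 // r0:6,r1:Mul1,r2:Mul2,r3:Add1,r4:9
cycle 5: issue ADD r4<-Add2 // r0:6,r1:Mul1,r2:Mul2,r3:Add1,r4:Add2
cycle 6: issue SUB r2<-Add3 // r0:6,r1:Mul1,r2:Add3,r3:Add1,r4:Add2
cycle 7: stall // r0:6,r1:Mul1,r2:Add3,r3:Add1,r4:Add2
cycle 8: CDB Mul1=60; stall // r0:6,r1:60,r2:Add3,r3:Add1,r4:Add2
cycle 9: CDB Mul2=42; stall // r0:6,r1:60,r2:Add3,r3:Add1,r4:Add2
cycle 10: CDB Add1=-51; issue SUB r0<-Add1 // r0:Add1,r1:60,r2:Add3,r3:-51,r4:Add2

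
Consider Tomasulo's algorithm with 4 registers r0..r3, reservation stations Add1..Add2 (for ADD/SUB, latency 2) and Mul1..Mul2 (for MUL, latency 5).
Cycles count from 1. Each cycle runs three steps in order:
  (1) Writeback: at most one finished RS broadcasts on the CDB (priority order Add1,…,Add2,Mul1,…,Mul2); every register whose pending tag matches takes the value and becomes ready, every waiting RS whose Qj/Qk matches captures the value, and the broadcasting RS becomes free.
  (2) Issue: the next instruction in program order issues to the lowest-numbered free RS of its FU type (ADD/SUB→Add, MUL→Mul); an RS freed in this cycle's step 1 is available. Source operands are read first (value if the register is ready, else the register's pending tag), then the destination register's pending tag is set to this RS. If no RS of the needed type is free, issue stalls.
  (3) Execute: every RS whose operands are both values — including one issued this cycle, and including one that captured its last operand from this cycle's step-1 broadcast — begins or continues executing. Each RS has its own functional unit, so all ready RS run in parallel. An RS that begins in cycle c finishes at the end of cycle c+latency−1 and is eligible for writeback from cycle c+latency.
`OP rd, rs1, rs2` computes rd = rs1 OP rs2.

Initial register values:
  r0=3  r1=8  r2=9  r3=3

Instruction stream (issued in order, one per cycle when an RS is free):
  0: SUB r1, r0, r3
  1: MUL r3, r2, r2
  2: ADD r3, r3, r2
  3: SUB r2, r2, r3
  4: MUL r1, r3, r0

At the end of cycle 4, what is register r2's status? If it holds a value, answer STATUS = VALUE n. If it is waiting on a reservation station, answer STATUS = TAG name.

cycle 1: issue SUB r1<-Add1 // r0:3,r1:Add1,r2:9,r3:3
cycle 2: issue MUL r3<-Mul1 // r0:3,r1:Add1,r2:9,r3:Mul1
cycle 3: CDB Add1=0; issue ADD r3<-Add1 // r0:3,r1:0,r2:9,r3:Add1
cycle 4: issue SUB r2<-Add2 // r0:3,r1:0,r2:Add2,r3:Add1

STATUS = TAG Add2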